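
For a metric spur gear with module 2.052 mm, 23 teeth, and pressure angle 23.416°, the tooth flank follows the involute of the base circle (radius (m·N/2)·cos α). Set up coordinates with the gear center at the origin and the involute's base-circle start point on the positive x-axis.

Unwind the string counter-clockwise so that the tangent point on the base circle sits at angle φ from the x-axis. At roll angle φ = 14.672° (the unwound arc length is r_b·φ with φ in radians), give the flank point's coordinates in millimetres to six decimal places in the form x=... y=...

pitch radius r_p = m·N/2 = 2.052·23/2 = 23.598000
base radius r_b = r_p·cos α = 23.598000·cos 23.416° = 21.654556
roll angle φ = 14.672° = 0.25607471 rad
x = r_b·(cos φ + φ·sin φ) = 21.654556·(0.96739165 + 0.25607471·0.25328522) = 22.352949
y = r_b·(sin φ − φ·cos φ) = 21.654556·(0.25328522 − 0.25607471·0.96739165) = 0.120414

x=22.352949 y=0.120414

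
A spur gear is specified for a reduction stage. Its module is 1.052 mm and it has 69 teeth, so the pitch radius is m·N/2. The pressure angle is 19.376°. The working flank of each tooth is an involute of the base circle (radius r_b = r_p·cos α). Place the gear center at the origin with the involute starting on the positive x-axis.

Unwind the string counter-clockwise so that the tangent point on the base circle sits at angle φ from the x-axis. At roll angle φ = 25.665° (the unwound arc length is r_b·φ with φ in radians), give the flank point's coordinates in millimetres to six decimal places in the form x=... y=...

pitch radius r_p = m·N/2 = 1.052·69/2 = 36.294000
base radius r_b = r_p·cos α = 36.294000·cos 19.376° = 34.238370
roll angle φ = 25.665° = 0.44793875 rad
x = r_b·(cos φ + φ·sin φ) = 34.238370·(0.90134176 + 0.44793875·0.43310857) = 37.502926
y = r_b·(sin φ − φ·cos φ) = 34.238370·(0.43310857 − 0.44793875·0.90134176) = 1.005330

x=37.502926 y=1.005330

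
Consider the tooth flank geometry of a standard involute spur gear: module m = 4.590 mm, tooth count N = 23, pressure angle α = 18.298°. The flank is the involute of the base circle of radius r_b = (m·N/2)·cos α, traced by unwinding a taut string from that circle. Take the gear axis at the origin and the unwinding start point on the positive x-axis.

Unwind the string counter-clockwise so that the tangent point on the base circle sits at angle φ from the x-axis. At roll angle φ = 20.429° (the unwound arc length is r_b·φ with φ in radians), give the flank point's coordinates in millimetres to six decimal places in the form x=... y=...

x=53.201098 y=0.747648

pitch radius r_p = m·N/2 = 4.590·23/2 = 52.785000
base radius r_b = r_p·cos α = 52.785000·cos 18.298° = 50.116002
roll angle φ = 20.429° = 0.35655331 rad
x = r_b·(cos φ + φ·sin φ) = 50.116002·(0.93710544 + 0.35655331·0.34904640) = 53.201098
y = r_b·(sin φ − φ·cos φ) = 50.116002·(0.34904640 − 0.35655331·0.93710544) = 0.747648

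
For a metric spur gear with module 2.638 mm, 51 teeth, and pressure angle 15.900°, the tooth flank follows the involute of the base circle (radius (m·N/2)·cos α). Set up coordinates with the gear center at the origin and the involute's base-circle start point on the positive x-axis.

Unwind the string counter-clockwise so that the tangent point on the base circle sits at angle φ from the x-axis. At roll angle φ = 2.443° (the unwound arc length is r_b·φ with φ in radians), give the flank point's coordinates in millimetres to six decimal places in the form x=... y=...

x=64.754159 y=0.001671

pitch radius r_p = m·N/2 = 2.638·51/2 = 67.269000
base radius r_b = r_p·cos α = 67.269000·cos 15.900° = 64.695376
roll angle φ = 2.443° = 0.04263839 rad
x = r_b·(cos φ + φ·sin φ) = 64.695376·(0.99909112 + 0.04263839·0.04262548) = 64.754159
y = r_b·(sin φ − φ·cos φ) = 64.695376·(0.04262548 − 0.04263839·0.99909112) = 0.001671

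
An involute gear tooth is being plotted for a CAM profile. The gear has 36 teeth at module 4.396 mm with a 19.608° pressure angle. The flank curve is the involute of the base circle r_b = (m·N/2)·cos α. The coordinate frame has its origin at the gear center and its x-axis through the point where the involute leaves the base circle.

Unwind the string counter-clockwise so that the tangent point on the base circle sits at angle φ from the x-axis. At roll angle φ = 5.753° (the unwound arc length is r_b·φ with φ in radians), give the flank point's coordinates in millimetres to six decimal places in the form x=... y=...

x=74.914219 y=0.025127

pitch radius r_p = m·N/2 = 4.396·36/2 = 79.128000
base radius r_b = r_p·cos α = 79.128000·cos 19.608° = 74.539415
roll angle φ = 5.753° = 0.10040879 rad
x = r_b·(cos φ + φ·sin φ) = 74.539415·(0.99496327 + 0.10040879·0.10024016) = 74.914219
y = r_b·(sin φ − φ·cos φ) = 74.539415·(0.10024016 − 0.10040879·0.99496327) = 0.025127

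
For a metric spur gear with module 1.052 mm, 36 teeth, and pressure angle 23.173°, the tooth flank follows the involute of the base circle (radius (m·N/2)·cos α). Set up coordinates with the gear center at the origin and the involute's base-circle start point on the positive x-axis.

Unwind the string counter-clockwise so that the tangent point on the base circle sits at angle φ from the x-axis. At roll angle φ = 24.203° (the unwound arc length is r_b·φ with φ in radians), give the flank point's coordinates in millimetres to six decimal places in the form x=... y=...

pitch radius r_p = m·N/2 = 1.052·36/2 = 18.936000
base radius r_b = r_p·cos α = 18.936000·cos 23.173° = 17.408260
roll angle φ = 24.203° = 0.42242204 rad
x = r_b·(cos φ + φ·sin φ) = 17.408260·(0.91209865 + 0.42242204·0.40997079) = 18.892825
y = r_b·(sin φ − φ·cos φ) = 17.408260·(0.40997079 − 0.42242204·0.91209865) = 0.429640

x=18.892825 y=0.429640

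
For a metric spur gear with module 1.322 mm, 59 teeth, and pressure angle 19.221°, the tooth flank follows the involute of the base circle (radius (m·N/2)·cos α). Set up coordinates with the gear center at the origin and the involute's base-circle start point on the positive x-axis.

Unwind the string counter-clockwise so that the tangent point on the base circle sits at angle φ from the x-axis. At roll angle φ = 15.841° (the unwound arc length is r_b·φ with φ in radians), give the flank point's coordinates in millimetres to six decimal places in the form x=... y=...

x=38.205699 y=0.257441

pitch radius r_p = m·N/2 = 1.322·59/2 = 38.999000
base radius r_b = r_p·cos α = 38.999000·cos 19.221° = 36.825031
roll angle φ = 15.841° = 0.27647761 rad
x = r_b·(cos φ + φ·sin φ) = 36.825031·(0.96202291 + 0.27647761·0.27296873) = 38.205699
y = r_b·(sin φ − φ·cos φ) = 36.825031·(0.27296873 − 0.27647761·0.96202291) = 0.257441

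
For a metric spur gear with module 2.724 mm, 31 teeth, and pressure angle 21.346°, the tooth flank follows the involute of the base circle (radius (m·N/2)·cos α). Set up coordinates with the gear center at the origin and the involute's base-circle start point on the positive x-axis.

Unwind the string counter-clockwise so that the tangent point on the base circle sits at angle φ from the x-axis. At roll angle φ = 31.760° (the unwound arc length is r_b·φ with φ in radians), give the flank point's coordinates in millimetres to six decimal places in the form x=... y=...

pitch radius r_p = m·N/2 = 2.724·31/2 = 42.222000
base radius r_b = r_p·cos α = 42.222000·cos 21.346° = 39.325541
roll angle φ = 31.760° = 0.55431657 rad
x = r_b·(cos φ + φ·sin φ) = 39.325541·(0.85026037 + 0.55431657·0.52636233) = 44.911016
y = r_b·(sin φ − φ·cos φ) = 39.325541·(0.52636233 − 0.55431657·0.85026037) = 2.164828

x=44.911016 y=2.164828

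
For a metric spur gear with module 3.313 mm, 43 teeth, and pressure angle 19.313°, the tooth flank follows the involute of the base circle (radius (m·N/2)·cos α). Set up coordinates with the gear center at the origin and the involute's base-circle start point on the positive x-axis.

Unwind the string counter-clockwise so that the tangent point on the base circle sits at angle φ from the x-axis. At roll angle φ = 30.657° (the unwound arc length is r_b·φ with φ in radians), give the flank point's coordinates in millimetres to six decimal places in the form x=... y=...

x=76.165823 y=3.335191

pitch radius r_p = m·N/2 = 3.313·43/2 = 71.229500
base radius r_b = r_p·cos α = 71.229500·cos 19.313° = 67.221127
roll angle φ = 30.657° = 0.53506559 rad
x = r_b·(cos φ + φ·sin φ) = 67.221127·(0.86023519 + 0.53506559·0.50989746) = 76.165823
y = r_b·(sin φ − φ·cos φ) = 67.221127·(0.50989746 − 0.53506559·0.86023519) = 3.335191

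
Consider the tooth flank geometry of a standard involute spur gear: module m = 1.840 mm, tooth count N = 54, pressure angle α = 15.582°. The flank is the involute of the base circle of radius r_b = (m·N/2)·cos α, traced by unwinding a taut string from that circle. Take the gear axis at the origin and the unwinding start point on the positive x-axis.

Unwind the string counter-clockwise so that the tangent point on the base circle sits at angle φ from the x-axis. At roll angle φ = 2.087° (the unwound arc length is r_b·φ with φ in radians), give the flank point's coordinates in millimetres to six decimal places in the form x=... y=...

pitch radius r_p = m·N/2 = 1.840·54/2 = 49.680000
base radius r_b = r_p·cos α = 49.680000·cos 15.582° = 47.854111
roll angle φ = 2.087° = 0.03642502 rad
x = r_b·(cos φ + φ·sin φ) = 47.854111·(0.99933668 + 0.03642502·0.03641697) = 47.885847
y = r_b·(sin φ − φ·cos φ) = 47.854111·(0.03641697 − 0.03642502·0.99933668) = 0.000771

x=47.885847 y=0.000771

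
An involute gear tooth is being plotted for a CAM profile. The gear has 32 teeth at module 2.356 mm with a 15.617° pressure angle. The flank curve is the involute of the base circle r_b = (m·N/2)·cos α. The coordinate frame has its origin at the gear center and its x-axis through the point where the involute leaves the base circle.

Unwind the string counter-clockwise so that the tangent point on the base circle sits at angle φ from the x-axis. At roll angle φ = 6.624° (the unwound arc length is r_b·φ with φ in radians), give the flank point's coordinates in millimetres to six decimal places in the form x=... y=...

pitch radius r_p = m·N/2 = 2.356·32/2 = 37.696000
base radius r_b = r_p·cos α = 37.696000·cos 15.617° = 36.304367
roll angle φ = 6.624° = 0.11561061 rad
x = r_b·(cos φ + φ·sin φ) = 36.304367·(0.99332453 + 0.11561061·0.11535324) = 36.546175
y = r_b·(sin φ − φ·cos φ) = 36.304367·(0.11535324 − 0.11561061·0.99332453) = 0.018675

x=36.546175 y=0.018675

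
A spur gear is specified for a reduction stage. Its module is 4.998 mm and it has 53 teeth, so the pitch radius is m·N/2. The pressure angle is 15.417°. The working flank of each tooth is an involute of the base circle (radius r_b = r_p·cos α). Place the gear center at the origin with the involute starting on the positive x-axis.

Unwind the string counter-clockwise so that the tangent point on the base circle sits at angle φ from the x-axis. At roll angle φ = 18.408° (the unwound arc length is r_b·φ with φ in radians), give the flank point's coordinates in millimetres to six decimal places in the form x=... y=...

pitch radius r_p = m·N/2 = 4.998·53/2 = 132.447000
base radius r_b = r_p·cos α = 132.447000·cos 15.417° = 127.681103
roll angle φ = 18.408° = 0.32128021 rad
x = r_b·(cos φ + φ·sin φ) = 127.681103·(0.94883193 + 0.32128021·0.31578152) = 134.101711
y = r_b·(sin φ − φ·cos φ) = 127.681103·(0.31578152 − 0.32128021·0.94883193) = 1.396908

x=134.101711 y=1.396908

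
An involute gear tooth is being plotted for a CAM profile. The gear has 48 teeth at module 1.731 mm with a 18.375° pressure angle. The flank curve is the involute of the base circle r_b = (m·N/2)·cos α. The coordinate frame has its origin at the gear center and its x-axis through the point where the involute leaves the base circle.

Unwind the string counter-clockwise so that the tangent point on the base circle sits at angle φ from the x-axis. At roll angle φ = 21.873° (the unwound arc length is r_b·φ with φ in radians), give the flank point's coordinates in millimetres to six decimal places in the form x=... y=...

pitch radius r_p = m·N/2 = 1.731·48/2 = 41.544000
base radius r_b = r_p·cos α = 41.544000·cos 18.375° = 39.425823
roll angle φ = 21.873° = 0.38175587 rad
x = r_b·(cos φ + φ·sin φ) = 39.425823·(0.92801192 + 0.38175587·0.37255051) = 42.194906
y = r_b·(sin φ − φ·cos φ) = 39.425823·(0.37255051 − 0.38175587·0.92801192) = 0.720567

x=42.194906 y=0.720567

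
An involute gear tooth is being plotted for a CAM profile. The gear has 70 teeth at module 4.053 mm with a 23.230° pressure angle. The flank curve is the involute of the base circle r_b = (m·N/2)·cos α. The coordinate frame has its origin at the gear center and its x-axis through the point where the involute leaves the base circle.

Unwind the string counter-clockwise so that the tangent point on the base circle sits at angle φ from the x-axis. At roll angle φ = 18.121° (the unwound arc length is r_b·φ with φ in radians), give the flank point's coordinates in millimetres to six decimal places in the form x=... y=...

pitch radius r_p = m·N/2 = 4.053·70/2 = 141.855000
base radius r_b = r_p·cos α = 141.855000·cos 23.230° = 130.354666
roll angle φ = 18.121° = 0.31627111 rad
x = r_b·(cos φ + φ·sin φ) = 130.354666·(0.95040180 + 0.31627111·0.31102479) = 136.712057
y = r_b·(sin φ − φ·cos φ) = 130.354666·(0.31102479 − 0.31627111·0.95040180) = 1.360923

x=136.712057 y=1.360923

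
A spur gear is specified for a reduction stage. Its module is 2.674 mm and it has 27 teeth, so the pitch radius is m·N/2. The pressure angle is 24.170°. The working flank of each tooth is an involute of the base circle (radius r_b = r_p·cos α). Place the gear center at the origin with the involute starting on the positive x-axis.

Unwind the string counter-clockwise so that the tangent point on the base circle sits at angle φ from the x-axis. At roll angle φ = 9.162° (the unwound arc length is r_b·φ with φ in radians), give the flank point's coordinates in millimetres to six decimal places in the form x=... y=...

pitch radius r_p = m·N/2 = 2.674·27/2 = 36.099000
base radius r_b = r_p·cos α = 36.099000·cos 24.170° = 32.934368
roll angle φ = 9.162° = 0.15990707 rad
x = r_b·(cos φ + φ·sin φ) = 32.934368·(0.98724209 + 0.15990707·0.15922646) = 33.352750
y = r_b·(sin φ − φ·cos φ) = 32.934368·(0.15922646 − 0.15990707·0.98724209) = 0.044773

x=33.352750 y=0.044773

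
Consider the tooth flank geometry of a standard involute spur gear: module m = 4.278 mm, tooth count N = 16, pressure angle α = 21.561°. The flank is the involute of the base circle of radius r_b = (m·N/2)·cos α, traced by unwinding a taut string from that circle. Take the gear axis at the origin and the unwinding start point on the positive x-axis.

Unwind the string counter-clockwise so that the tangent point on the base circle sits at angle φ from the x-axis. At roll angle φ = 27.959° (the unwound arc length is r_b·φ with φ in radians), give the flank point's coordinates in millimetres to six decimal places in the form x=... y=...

x=35.396217 y=1.203719

pitch radius r_p = m·N/2 = 4.278·16/2 = 34.224000
base radius r_b = r_p·cos α = 34.224000·cos 21.561° = 31.829239
roll angle φ = 27.959° = 0.48797661 rad
x = r_b·(cos φ + φ·sin φ) = 31.829239·(0.88328331 + 0.48797661·0.46883962) = 35.396217
y = r_b·(sin φ − φ·cos φ) = 31.829239·(0.46883962 − 0.48797661·0.88328331) = 1.203719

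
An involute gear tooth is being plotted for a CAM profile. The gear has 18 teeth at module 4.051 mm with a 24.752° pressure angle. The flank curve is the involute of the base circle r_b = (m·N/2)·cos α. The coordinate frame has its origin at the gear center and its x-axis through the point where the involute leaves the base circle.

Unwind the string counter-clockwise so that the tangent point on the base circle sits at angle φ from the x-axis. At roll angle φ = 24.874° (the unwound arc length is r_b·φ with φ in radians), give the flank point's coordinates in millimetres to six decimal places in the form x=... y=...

x=36.084076 y=0.886120

pitch radius r_p = m·N/2 = 4.051·18/2 = 36.459000
base radius r_b = r_p·cos α = 36.459000·cos 24.752° = 33.109459
roll angle φ = 24.874° = 0.43413320 rad
x = r_b·(cos φ + φ·sin φ) = 33.109459·(0.90723498 + 0.43413320·0.42062417) = 36.084076
y = r_b·(sin φ − φ·cos φ) = 33.109459·(0.42062417 − 0.43413320·0.90723498) = 0.886120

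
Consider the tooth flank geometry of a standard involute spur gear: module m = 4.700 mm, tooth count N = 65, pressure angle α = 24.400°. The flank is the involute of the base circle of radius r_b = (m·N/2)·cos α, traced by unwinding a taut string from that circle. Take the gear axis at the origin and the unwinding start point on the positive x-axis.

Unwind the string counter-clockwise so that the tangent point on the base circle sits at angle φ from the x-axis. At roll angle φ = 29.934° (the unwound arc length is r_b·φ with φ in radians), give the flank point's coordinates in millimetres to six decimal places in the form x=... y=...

x=156.815639 y=6.433587

pitch radius r_p = m·N/2 = 4.700·65/2 = 152.750000
base radius r_b = r_p·cos α = 152.750000·cos 24.400° = 139.106929
roll angle φ = 29.934° = 0.52244686 rad
x = r_b·(cos φ + φ·sin φ) = 139.106929·(0.86660079 + 0.52244686·0.49900208) = 156.815639
y = r_b·(sin φ − φ·cos φ) = 139.106929·(0.49900208 − 0.52244686·0.86660079) = 6.433587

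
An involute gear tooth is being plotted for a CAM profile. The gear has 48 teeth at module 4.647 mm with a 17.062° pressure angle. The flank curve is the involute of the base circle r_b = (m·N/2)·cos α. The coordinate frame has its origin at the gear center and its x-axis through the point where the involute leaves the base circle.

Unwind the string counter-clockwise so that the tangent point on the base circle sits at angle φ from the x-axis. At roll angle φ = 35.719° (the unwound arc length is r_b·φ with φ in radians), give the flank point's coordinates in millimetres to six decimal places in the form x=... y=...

pitch radius r_p = m·N/2 = 4.647·48/2 = 111.528000
base radius r_b = r_p·cos α = 111.528000·cos 17.062° = 106.619410
roll angle φ = 35.719° = 0.62341416 rad
x = r_b·(cos φ + φ·sin φ) = 106.619410·(0.81188997 + 0.62341416·0.58381048) = 125.367973
y = r_b·(sin φ − φ·cos φ) = 106.619410·(0.58381048 − 0.62341416·0.81188997) = 8.280786

x=125.367973 y=8.280786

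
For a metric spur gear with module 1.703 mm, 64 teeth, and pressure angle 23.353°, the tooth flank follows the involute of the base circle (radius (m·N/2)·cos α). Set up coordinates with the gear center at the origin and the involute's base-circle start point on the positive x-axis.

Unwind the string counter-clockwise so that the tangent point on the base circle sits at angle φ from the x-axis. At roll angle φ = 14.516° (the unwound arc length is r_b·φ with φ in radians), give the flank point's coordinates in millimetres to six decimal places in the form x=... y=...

pitch radius r_p = m·N/2 = 1.703·64/2 = 54.496000
base radius r_b = r_p·cos α = 54.496000·cos 23.353° = 50.031693
roll angle φ = 14.516° = 0.25335199 rad
x = r_b·(cos φ + φ·sin φ) = 50.031693·(0.96807768 + 0.25335199·0.25065035) = 51.611716
y = r_b·(sin φ − φ·cos φ) = 50.031693·(0.25065035 − 0.25335199·0.96807768) = 0.269468

x=51.611716 y=0.269468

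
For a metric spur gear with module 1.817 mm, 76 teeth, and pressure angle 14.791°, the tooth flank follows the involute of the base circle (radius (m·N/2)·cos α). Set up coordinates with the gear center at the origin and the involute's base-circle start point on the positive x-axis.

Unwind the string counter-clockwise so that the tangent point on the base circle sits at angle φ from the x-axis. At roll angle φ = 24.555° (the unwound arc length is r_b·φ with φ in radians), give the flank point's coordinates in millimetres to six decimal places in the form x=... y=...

x=72.610089 y=1.719637

pitch radius r_p = m·N/2 = 1.817·76/2 = 69.046000
base radius r_b = r_p·cos α = 69.046000·cos 14.791° = 66.758057
roll angle φ = 24.555° = 0.42856560 rad
x = r_b·(cos φ + φ·sin φ) = 66.758057·(0.90956277 + 0.42856560·0.41556655) = 72.610089
y = r_b·(sin φ − φ·cos φ) = 66.758057·(0.41556655 − 0.42856560·0.90956277) = 1.719637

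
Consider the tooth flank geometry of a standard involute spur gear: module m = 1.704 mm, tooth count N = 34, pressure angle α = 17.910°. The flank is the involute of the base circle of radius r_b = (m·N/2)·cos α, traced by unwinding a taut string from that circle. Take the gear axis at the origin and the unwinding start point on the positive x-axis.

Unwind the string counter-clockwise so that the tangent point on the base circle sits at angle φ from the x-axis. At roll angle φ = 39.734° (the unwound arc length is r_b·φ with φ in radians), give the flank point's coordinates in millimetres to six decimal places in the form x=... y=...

pitch radius r_p = m·N/2 = 1.704·34/2 = 28.968000
base radius r_b = r_p·cos α = 28.968000·cos 17.910° = 27.564232
roll angle φ = 39.734° = 0.69348912 rad
x = r_b·(cos φ + φ·sin φ) = 27.564232·(0.76902037 + 0.69348912·0.63922428) = 33.416545
y = r_b·(sin φ − φ·cos φ) = 27.564232·(0.63922428 − 0.69348912·0.76902037) = 2.919521

x=33.416545 y=2.919521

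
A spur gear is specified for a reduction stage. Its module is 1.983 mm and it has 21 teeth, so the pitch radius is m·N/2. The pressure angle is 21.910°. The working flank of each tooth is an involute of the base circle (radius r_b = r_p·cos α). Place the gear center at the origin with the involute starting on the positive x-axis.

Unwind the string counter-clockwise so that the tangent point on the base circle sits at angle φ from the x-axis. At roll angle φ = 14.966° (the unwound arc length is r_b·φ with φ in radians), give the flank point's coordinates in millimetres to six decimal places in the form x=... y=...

pitch radius r_p = m·N/2 = 1.983·21/2 = 20.821500
base radius r_b = r_p·cos α = 20.821500·cos 21.910° = 19.317587
roll angle φ = 14.966° = 0.26120598 rad
x = r_b·(cos φ + φ·sin φ) = 19.317587·(0.96607924 + 0.26120598·0.25824581) = 19.965394
y = r_b·(sin φ − φ·cos φ) = 19.317587·(0.25824581 − 0.26120598·0.96607924) = 0.113976

x=19.965394 y=0.113976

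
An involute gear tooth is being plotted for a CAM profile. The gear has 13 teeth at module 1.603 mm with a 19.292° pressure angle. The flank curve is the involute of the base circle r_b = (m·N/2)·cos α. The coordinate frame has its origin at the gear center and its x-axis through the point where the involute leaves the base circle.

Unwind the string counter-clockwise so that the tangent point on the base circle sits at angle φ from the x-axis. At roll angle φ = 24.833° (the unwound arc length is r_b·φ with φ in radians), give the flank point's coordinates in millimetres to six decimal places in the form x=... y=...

x=10.715187 y=0.261919

pitch radius r_p = m·N/2 = 1.603·13/2 = 10.419500
base radius r_b = r_p·cos α = 10.419500·cos 19.292° = 9.834415
roll angle φ = 24.833° = 0.43341761 rad
x = r_b·(cos φ + φ·sin φ) = 9.834415·(0.90753574 + 0.43341761·0.41997486) = 10.715187
y = r_b·(sin φ − φ·cos φ) = 9.834415·(0.41997486 − 0.43341761·0.90753574) = 0.261919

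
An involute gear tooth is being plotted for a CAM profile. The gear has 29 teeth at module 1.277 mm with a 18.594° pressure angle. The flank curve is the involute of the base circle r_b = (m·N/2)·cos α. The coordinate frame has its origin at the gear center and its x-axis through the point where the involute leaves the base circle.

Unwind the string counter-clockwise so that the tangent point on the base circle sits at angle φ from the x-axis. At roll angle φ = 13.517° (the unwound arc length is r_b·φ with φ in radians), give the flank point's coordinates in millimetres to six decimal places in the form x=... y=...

pitch radius r_p = m·N/2 = 1.277·29/2 = 18.516500
base radius r_b = r_p·cos α = 18.516500·cos 18.594° = 17.549972
roll angle φ = 13.517° = 0.23591615 rad
x = r_b·(cos φ + φ·sin φ) = 17.549972·(0.97230061 + 0.23591615·0.23373386) = 18.031582
y = r_b·(sin φ − φ·cos φ) = 17.549972·(0.23373386 − 0.23591615·0.97230061) = 0.076385

x=18.031582 y=0.076385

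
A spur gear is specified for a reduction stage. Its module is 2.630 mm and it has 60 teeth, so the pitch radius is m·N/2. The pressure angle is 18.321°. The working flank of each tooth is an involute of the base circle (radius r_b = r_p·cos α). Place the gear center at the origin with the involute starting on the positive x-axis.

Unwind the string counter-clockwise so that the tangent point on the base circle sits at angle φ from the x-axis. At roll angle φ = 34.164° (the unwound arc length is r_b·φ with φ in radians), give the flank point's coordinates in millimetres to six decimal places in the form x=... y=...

x=87.055415 y=5.107189

pitch radius r_p = m·N/2 = 2.630·60/2 = 78.900000
base radius r_b = r_p·cos α = 78.900000·cos 18.321° = 74.900585
roll angle φ = 34.164° = 0.59627429 rad
x = r_b·(cos φ + φ·sin φ) = 74.900585·(0.82743358 + 0.59627429·0.56156360) = 87.055415
y = r_b·(sin φ − φ·cos φ) = 74.900585·(0.56156360 − 0.59627429·0.82743358) = 5.107189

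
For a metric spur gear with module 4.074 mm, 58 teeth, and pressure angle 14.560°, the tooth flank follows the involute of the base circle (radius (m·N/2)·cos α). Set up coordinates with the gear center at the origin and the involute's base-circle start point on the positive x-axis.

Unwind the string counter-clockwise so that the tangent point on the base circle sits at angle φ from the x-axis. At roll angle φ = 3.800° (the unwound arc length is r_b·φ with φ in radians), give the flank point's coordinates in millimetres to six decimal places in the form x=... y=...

x=114.602952 y=0.011115

pitch radius r_p = m·N/2 = 4.074·58/2 = 118.146000
base radius r_b = r_p·cos α = 118.146000·cos 14.560° = 114.351731
roll angle φ = 3.800° = 0.06632251 rad
x = r_b·(cos φ + φ·sin φ) = 114.351731·(0.99780147 + 0.06632251·0.06627390) = 114.602952
y = r_b·(sin φ − φ·cos φ) = 114.351731·(0.06627390 − 0.06632251·0.99780147) = 0.011115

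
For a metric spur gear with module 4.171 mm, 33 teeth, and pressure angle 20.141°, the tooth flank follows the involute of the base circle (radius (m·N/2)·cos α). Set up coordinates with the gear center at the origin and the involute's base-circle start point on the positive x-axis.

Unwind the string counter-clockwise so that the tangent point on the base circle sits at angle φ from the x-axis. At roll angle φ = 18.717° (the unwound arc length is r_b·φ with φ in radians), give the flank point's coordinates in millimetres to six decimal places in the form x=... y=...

x=67.969098 y=0.742844

pitch radius r_p = m·N/2 = 4.171·33/2 = 68.821500
base radius r_b = r_p·cos α = 68.821500·cos 20.141° = 64.612934
roll angle φ = 18.717° = 0.32667328 rad
x = r_b·(cos φ + φ·sin φ) = 64.612934·(0.94711511 + 0.32667328·0.32089402) = 67.969098
y = r_b·(sin φ − φ·cos φ) = 64.612934·(0.32089402 − 0.32667328·0.94711511) = 0.742844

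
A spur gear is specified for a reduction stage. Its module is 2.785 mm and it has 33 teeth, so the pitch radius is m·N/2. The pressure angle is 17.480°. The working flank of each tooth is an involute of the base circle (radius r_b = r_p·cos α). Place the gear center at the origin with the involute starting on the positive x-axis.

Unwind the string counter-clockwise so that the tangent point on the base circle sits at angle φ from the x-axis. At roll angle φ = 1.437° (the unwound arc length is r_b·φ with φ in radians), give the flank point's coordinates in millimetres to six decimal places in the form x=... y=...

pitch radius r_p = m·N/2 = 2.785·33/2 = 45.952500
base radius r_b = r_p·cos α = 45.952500·cos 17.480° = 43.830499
roll angle φ = 1.437° = 0.02508038 rad
x = r_b·(cos φ + φ·sin φ) = 43.830499·(0.99968550 + 0.02508038·0.02507775) = 43.844282
y = r_b·(sin φ − φ·cos φ) = 43.830499·(0.02507775 − 0.02508038·0.99968550) = 0.000230

x=43.844282 y=0.000230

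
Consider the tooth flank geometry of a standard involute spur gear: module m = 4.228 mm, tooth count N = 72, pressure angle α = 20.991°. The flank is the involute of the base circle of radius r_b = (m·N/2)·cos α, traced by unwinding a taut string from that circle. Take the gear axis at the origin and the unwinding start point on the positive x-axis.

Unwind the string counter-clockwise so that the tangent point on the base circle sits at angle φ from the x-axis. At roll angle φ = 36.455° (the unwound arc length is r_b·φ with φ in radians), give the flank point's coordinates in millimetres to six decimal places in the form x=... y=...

pitch radius r_p = m·N/2 = 4.228·72/2 = 152.208000
base radius r_b = r_p·cos α = 152.208000·cos 20.991° = 142.106976
roll angle φ = 36.455° = 0.63625978 rad
x = r_b·(cos φ + φ·sin φ) = 142.106976·(0.80432379 + 0.63625978·0.59419126) = 168.024984
y = r_b·(sin φ − φ·cos φ) = 142.106976·(0.59419126 − 0.63625978·0.80432379) = 11.714217

x=168.024984 y=11.714217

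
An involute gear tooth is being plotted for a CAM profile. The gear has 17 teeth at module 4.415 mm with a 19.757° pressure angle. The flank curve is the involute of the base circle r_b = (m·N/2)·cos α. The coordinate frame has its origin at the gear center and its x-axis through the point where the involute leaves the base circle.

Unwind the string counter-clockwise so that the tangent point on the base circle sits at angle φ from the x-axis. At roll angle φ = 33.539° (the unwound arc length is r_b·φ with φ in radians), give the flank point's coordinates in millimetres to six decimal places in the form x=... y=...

pitch radius r_p = m·N/2 = 4.415·17/2 = 37.527500
base radius r_b = r_p·cos α = 37.527500·cos 19.757° = 35.318433
roll angle φ = 33.539° = 0.58536598 rad
x = r_b·(cos φ + φ·sin φ) = 35.318433·(0.83350994 + 0.58536598·0.55250447) = 40.860858
y = r_b·(sin φ − φ·cos φ) = 35.318433·(0.55250447 − 0.58536598·0.83350994) = 2.281433

x=40.860858 y=2.281433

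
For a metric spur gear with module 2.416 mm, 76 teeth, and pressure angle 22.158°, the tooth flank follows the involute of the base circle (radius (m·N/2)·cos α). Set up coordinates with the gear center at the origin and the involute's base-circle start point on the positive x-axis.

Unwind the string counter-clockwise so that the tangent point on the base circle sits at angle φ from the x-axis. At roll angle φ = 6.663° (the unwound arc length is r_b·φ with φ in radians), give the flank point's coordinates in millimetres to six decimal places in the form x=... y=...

x=85.600733 y=0.044514

pitch radius r_p = m·N/2 = 2.416·76/2 = 91.808000
base radius r_b = r_p·cos α = 91.808000·cos 22.158° = 85.027732
roll angle φ = 6.663° = 0.11629129 rad
x = r_b·(cos φ + φ·sin φ) = 85.027732·(0.99324579 + 0.11629129·0.11602935) = 85.600733
y = r_b·(sin φ − φ·cos φ) = 85.027732·(0.11602935 − 0.11629129·0.99324579) = 0.044514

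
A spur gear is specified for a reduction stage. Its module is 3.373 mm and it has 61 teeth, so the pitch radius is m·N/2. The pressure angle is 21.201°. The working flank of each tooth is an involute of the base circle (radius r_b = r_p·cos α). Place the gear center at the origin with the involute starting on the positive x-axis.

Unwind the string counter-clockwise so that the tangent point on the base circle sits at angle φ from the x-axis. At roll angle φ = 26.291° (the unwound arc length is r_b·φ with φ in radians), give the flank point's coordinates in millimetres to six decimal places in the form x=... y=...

pitch radius r_p = m·N/2 = 3.373·61/2 = 102.876500
base radius r_b = r_p·cos α = 102.876500·cos 21.201° = 95.913560
roll angle φ = 26.291° = 0.45886451 rad
x = r_b·(cos φ + φ·sin φ) = 95.913560·(0.89655602 + 0.45886451·0.44293037) = 105.485834
y = r_b·(sin φ − φ·cos φ) = 95.913560·(0.44293037 − 0.45886451·0.89655602) = 3.024406

x=105.485834 y=3.024406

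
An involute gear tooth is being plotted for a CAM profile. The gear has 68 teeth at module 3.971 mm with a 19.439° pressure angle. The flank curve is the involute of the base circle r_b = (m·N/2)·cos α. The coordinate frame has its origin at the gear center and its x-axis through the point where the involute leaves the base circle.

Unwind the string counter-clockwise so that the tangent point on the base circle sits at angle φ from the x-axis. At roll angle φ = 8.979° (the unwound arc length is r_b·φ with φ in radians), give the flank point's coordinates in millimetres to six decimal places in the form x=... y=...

x=128.871520 y=0.162936

pitch radius r_p = m·N/2 = 3.971·68/2 = 135.014000
base radius r_b = r_p·cos α = 135.014000·cos 19.439° = 127.317708
roll angle φ = 8.979° = 0.15671311 rad
x = r_b·(cos φ + φ·sin φ) = 127.317708·(0.98774561 + 0.15671311·0.15607245) = 128.871520
y = r_b·(sin φ − φ·cos φ) = 127.317708·(0.15607245 − 0.15671311·0.98774561) = 0.162936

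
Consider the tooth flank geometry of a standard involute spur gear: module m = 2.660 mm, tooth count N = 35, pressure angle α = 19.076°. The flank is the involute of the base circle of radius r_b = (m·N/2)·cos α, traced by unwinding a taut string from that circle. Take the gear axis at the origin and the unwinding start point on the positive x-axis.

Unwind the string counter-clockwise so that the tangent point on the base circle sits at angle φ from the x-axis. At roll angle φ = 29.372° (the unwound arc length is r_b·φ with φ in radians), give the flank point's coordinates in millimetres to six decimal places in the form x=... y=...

x=49.400197 y=1.924181

pitch radius r_p = m·N/2 = 2.660·35/2 = 46.550000
base radius r_b = r_p·cos α = 46.550000·cos 19.076° = 43.993748
roll angle φ = 29.372° = 0.51263811 rad
x = r_b·(cos φ + φ·sin φ) = 43.993748·(0.87145361 + 0.51263811·0.49047794) = 49.400197
y = r_b·(sin φ − φ·cos φ) = 43.993748·(0.49047794 − 0.51263811·0.87145361) = 1.924181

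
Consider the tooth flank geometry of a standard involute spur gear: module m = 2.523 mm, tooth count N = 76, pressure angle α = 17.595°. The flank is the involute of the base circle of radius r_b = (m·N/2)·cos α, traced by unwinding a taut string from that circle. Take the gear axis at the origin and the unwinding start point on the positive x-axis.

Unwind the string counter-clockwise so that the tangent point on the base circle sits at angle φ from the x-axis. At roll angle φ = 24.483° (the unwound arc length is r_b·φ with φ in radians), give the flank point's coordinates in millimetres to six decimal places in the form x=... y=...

x=99.355182 y=2.333709

pitch radius r_p = m·N/2 = 2.523·76/2 = 95.874000
base radius r_b = r_p·cos α = 95.874000·cos 17.595° = 91.388732
roll angle φ = 24.483° = 0.42730896 rad
x = r_b·(cos φ + φ·sin φ) = 91.388732·(0.91008427 + 0.42730896·0.41442323) = 99.355182
y = r_b·(sin φ − φ·cos φ) = 91.388732·(0.41442323 − 0.42730896·0.91008427) = 2.333709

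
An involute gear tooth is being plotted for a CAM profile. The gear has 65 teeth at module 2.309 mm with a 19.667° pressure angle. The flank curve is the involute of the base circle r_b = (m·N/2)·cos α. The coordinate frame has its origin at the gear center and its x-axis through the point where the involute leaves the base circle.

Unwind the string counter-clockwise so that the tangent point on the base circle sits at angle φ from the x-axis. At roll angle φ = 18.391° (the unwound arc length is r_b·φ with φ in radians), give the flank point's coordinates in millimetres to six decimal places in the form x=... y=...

x=74.211946 y=0.770991

pitch radius r_p = m·N/2 = 2.309·65/2 = 75.042500
base radius r_b = r_p·cos α = 75.042500·cos 19.667° = 70.664861
roll angle φ = 18.391° = 0.32098350 rad
x = r_b·(cos φ + φ·sin φ) = 70.664861·(0.94892558 + 0.32098350·0.31549998) = 74.211946
y = r_b·(sin φ − φ·cos φ) = 70.664861·(0.31549998 − 0.32098350·0.94892558) = 0.770991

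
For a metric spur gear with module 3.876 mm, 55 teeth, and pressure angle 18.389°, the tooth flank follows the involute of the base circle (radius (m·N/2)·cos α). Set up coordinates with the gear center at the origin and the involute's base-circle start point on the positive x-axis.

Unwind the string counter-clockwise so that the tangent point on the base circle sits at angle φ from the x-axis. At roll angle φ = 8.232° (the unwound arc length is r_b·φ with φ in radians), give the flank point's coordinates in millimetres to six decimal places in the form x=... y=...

x=102.185743 y=0.099789

pitch radius r_p = m·N/2 = 3.876·55/2 = 106.590000
base radius r_b = r_p·cos α = 106.590000·cos 18.389° = 101.147152
roll angle φ = 8.232° = 0.14367550 rad
x = r_b·(cos φ + φ·sin φ) = 101.147152·(0.98969642 + 0.14367550·0.14318171) = 102.185743
y = r_b·(sin φ − φ·cos φ) = 101.147152·(0.14318171 − 0.14367550·0.98969642) = 0.099789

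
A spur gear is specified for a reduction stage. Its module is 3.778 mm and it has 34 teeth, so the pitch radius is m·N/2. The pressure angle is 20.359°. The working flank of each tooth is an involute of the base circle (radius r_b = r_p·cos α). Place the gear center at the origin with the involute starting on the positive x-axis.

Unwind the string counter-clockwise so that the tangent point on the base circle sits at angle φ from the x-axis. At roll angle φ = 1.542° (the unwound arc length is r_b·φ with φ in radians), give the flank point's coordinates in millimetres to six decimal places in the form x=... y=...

pitch radius r_p = m·N/2 = 3.778·34/2 = 64.226000
base radius r_b = r_p·cos α = 64.226000·cos 20.359° = 60.213878
roll angle φ = 1.542° = 0.02691298 rad
x = r_b·(cos φ + φ·sin φ) = 60.213878·(0.99963787 + 0.02691298·0.02690973) = 60.235680
y = r_b·(sin φ − φ·cos φ) = 60.213878·(0.02690973 − 0.02691298·0.99963787) = 0.000391

x=60.235680 y=0.000391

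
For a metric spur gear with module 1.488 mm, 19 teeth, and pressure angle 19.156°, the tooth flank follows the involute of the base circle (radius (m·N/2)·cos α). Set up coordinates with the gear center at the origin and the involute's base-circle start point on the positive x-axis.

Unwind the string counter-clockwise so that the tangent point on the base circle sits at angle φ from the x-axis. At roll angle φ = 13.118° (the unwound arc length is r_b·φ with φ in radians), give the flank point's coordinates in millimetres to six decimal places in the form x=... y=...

pitch radius r_p = m·N/2 = 1.488·19/2 = 14.136000
base radius r_b = r_p·cos α = 14.136000·cos 19.156° = 13.353271
roll angle φ = 13.118° = 0.22895229 rad
x = r_b·(cos φ + φ·sin φ) = 13.353271·(0.97390471 + 0.22895229·0.22695728) = 13.698681
y = r_b·(sin φ − φ·cos φ) = 13.353271·(0.22695728 − 0.22895229·0.97390471) = 0.053140

x=13.698681 y=0.053140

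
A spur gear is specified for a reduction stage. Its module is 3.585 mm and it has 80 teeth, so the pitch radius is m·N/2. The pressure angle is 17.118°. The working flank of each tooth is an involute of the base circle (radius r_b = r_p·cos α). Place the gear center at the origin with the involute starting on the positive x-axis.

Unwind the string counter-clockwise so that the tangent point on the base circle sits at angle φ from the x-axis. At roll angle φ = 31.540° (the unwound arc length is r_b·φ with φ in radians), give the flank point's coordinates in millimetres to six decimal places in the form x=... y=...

pitch radius r_p = m·N/2 = 3.585·80/2 = 143.400000
base radius r_b = r_p·cos α = 143.400000·cos 17.118° = 137.047465
roll angle φ = 31.540° = 0.55047685 rad
x = r_b·(cos φ + φ·sin φ) = 137.047465·(0.85227518 + 0.55047685·0.52309369) = 156.265103
y = r_b·(sin φ − φ·cos φ) = 137.047465·(0.52309369 − 0.55047685·0.85227518) = 7.391783

x=156.265103 y=7.391783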